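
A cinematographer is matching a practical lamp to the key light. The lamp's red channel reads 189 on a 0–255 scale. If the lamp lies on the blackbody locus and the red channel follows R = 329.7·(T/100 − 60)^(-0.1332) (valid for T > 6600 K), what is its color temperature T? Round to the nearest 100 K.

(t − 60)^(-0.1332) = 189/329.7 = 0.57325.
t − 60 = 0.57325^(1/-0.1332) = 0.57325^(-7.508) = 65.199, so t = 125.199.
T = 100·t = 12520 K → 12500 K to the nearest 100 K.

12500 K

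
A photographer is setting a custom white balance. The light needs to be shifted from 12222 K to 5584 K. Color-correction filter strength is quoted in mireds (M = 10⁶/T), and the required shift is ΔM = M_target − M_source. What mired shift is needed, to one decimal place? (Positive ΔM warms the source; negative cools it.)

M_source = 10⁶/12222 = 81.820; M_target = 10⁶/5584 = 179.083.
ΔM = 179.083 − 81.820 = 97.263 → +97.3 mireds, a warming shift.

+97.3 mireds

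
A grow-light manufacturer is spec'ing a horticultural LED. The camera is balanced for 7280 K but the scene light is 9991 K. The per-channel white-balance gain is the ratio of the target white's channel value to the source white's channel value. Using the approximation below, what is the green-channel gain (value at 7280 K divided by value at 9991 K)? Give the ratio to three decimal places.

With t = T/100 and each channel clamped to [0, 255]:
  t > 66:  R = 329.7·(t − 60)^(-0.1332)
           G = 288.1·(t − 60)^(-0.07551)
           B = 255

At 9991 K (t = 99.91):
  G = 288.1·(99.91 − 60)^(-0.07551) = 288.1·39.91^(-0.07551) = 288.1·0.75701 = 218.095.
At 7280 K (t = 72.8):
  G = 288.1·(72.8 − 60)^(-0.07551) = 288.1·12.8^(-0.07551) = 288.1·0.82489 = 237.650.
Gain = 237.650 / 218.095 = 1.0897 → 1.090.

1.090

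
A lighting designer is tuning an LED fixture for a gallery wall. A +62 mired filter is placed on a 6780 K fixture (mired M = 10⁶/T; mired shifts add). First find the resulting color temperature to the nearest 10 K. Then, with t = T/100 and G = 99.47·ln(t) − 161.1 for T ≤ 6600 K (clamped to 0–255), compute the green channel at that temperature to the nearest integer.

223

M_in = 10⁶/6780 = 147.49; M_out = 147.49 + (+62) = 209.49.
T_out = 10⁶/209.49 = 4773.4 K → 4770 K; t = 47.7.
G = 99.47·ln 47.7 − 161.1 = 99.47·3.8649 − 161.1 = 223.345.
Rounded: 223.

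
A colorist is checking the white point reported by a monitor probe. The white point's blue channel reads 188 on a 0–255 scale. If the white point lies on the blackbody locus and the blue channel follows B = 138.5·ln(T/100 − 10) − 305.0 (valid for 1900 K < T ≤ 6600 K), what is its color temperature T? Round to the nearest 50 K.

4500 K

ln(t − 10) = (188 + 305.0) / 138.5 = 3.5596.
t − 10 = e^3.5596 = 35.148, so t = 45.148.
T = 100·t = 4515 K → 4500 K to the nearest 50 K.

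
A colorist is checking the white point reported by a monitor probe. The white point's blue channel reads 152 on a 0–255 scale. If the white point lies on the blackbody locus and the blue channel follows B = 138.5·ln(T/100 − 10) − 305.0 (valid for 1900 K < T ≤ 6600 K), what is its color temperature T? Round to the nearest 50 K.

ln(t − 10) = (152 + 305.0) / 138.5 = 3.2996.
t − 10 = e^3.2996 = 27.103, so t = 37.103.
T = 100·t = 3710 K → 3700 K to the nearest 50 K.

3700 K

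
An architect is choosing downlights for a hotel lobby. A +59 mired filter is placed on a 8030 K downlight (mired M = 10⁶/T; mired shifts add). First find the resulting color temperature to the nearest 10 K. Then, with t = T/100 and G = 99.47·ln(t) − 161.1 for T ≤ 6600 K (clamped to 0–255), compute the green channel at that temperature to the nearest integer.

M_in = 10⁶/8030 = 124.53; M_out = 124.53 + (+59) = 183.53.
T_out = 10⁶/183.53 = 5448.6 K → 5450 K; t = 54.5.
G = 99.47·ln 54.5 − 161.1 = 99.47·3.9982 − 161.1 = 236.601.
Rounded: 237.

237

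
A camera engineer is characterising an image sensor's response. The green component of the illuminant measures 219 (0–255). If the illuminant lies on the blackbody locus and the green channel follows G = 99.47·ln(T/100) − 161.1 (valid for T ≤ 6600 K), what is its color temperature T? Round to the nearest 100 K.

4600 K

ln t = (219 + 161.1) / 99.47 = 3.8213.
t = e^3.8213 = 45.661.
T = 100·t = 4566 K → 4600 K to the nearest 100 K.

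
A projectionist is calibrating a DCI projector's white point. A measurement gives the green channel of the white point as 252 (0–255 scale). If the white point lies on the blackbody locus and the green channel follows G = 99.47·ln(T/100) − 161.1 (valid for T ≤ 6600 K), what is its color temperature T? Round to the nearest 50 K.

ln t = (252 + 161.1) / 99.47 = 4.1530.
t = e^4.1530 = 63.625.
T = 100·t = 6363 K → 6350 K to the nearest 50 K.

6350 K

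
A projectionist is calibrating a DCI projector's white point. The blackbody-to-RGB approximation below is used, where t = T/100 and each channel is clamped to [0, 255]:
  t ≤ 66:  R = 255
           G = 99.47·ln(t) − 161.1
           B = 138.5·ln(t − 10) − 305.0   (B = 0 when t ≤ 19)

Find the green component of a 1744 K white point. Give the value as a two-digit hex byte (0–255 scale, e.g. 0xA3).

0x7B

t = 1744/100 = 17.44; the t ≤ 66 branch applies.
G = 99.47·ln 17.44 − 161.1 = 99.47·2.8588 − 161.1 = 123.261.
Rounded: 123; in hex, 0x7B.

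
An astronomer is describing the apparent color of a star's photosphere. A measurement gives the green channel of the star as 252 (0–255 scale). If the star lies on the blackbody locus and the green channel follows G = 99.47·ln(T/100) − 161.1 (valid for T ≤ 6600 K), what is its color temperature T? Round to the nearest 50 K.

ln t = (252 + 161.1) / 99.47 = 4.1530.
t = e^4.1530 = 63.625.
T = 100·t = 6363 K → 6350 K to the nearest 50 K.

6350 K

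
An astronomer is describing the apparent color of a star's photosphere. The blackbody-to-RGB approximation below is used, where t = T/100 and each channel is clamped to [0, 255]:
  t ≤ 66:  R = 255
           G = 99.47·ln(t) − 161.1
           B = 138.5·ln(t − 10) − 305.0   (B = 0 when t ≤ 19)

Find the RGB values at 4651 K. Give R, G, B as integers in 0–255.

t = 4651/100 = 46.51; the t ≤ 66 branch applies.
R = 255 by definition for t ≤ 66.
G = 99.47·ln 46.51 − 161.1 = 99.47·3.8397 − 161.1 = 220.832.
B = 138.5·ln(46.51 − 10) − 305.0 = 138.5·ln 36.51 − 305.0 = 138.5·3.5976 − 305.0 = 193.266.
Rounded: (255, 221, 193).

R=255, G=221, B=193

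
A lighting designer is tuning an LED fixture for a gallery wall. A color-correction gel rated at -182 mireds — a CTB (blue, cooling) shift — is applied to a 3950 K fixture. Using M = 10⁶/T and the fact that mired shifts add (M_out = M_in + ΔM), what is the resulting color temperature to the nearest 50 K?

M_in = 10⁶/3950 = 253.16 mireds.
M_out = 253.16 + (-182) = 71.16 mireds.
T_out = 10⁶/71.16 = 14051.9 K → 14050 K.

14050 K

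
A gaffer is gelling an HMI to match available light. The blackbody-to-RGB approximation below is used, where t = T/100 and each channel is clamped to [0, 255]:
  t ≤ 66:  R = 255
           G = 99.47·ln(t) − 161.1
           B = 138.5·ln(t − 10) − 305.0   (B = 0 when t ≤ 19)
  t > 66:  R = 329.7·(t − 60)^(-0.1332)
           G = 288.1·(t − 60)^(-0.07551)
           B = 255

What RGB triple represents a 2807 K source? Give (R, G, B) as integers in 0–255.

(255, 171, 96)

t = 2807/100 = 28.07; the t ≤ 66 branch applies.
R = 255 by definition for t ≤ 66.
G = 99.47·ln 28.07 − 161.1 = 99.47·3.3347 − 161.1 = 170.603.
B = 138.5·ln(28.07 − 10) − 305.0 = 138.5·ln 18.07 − 305.0 = 138.5·2.8943 − 305.0 = 95.854.
Rounded: (255, 171, 96).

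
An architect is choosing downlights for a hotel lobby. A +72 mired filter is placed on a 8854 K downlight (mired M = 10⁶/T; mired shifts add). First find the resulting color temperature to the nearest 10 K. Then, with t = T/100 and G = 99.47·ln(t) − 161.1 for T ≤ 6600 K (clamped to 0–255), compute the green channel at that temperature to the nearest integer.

236

M_in = 10⁶/8854 = 112.94; M_out = 112.94 + (+72) = 184.94.
T_out = 10⁶/184.94 = 5407.1 K → 5410 K; t = 54.1.
G = 99.47·ln 54.1 − 161.1 = 99.47·3.9908 − 161.1 = 235.868.
Rounded: 236.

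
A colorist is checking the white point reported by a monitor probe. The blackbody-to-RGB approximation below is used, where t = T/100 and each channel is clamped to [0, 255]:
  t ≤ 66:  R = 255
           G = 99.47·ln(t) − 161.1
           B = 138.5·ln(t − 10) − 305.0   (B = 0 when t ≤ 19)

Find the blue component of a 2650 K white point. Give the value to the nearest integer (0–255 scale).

t = 2650/100 = 26.5; the t ≤ 66 branch applies.
B = 138.5·ln(26.5 − 10) − 305.0 = 138.5·ln 16.5 − 305.0 = 138.5·2.8034 − 305.0 = 83.265.
Rounded: 83.

83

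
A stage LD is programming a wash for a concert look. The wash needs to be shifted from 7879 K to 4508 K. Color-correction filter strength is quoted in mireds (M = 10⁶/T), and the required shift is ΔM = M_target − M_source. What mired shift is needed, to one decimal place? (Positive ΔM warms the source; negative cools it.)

+94.9 mireds

M_source = 10⁶/7879 = 126.920; M_target = 10⁶/4508 = 221.828.
ΔM = 221.828 − 126.920 = 94.908 → +94.9 mireds, a warming shift.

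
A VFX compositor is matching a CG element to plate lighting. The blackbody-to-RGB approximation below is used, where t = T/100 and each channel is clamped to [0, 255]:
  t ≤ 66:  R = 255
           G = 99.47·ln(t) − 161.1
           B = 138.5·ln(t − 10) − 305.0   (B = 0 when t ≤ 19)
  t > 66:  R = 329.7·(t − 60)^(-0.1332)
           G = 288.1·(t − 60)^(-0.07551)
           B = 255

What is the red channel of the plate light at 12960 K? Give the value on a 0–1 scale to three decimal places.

t = 12960/100 = 129.6; the t > 66 branch applies.
R = 329.7·(129.6 − 60)^(-0.1332) = 329.7·69.6^(-0.1332) = 329.7·0.56828 = 187.363.
On a 0–1 scale: 187.363/255 = 0.7348 → 0.735.

0.735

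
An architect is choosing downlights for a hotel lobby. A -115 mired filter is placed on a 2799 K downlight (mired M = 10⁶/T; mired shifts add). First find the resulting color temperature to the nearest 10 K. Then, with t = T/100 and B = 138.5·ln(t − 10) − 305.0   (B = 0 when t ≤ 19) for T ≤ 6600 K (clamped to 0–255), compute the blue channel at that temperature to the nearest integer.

M_in = 10⁶/2799 = 357.27; M_out = 357.27 + (-115) = 242.27.
T_out = 10⁶/242.27 = 4127.6 K → 4130 K; t = 41.3.
B = 138.5·ln(41.3 − 10) − 305.0 = 138.5·ln 31.3 − 305.0 = 138.5·3.4436 − 305.0 = 171.941.
Rounded: 172.

172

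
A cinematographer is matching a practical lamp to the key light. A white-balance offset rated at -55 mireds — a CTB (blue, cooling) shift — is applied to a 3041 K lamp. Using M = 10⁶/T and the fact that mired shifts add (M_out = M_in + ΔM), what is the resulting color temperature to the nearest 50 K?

3650 K

M_in = 10⁶/3041 = 328.84 mireds.
M_out = 328.84 + (-55) = 273.84 mireds.
T_out = 10⁶/273.84 = 3651.8 K → 3650 K.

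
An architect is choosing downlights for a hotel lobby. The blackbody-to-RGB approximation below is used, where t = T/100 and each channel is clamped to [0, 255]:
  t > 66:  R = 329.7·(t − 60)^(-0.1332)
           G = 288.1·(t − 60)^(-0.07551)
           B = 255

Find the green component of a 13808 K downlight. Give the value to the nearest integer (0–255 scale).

t = 13808/100 = 138.08; the t > 66 branch applies.
G = 288.1·(138.08 − 60)^(-0.07551) = 288.1·78.08^(-0.07551) = 288.1·0.71961 = 207.318.
Rounded: 207.

207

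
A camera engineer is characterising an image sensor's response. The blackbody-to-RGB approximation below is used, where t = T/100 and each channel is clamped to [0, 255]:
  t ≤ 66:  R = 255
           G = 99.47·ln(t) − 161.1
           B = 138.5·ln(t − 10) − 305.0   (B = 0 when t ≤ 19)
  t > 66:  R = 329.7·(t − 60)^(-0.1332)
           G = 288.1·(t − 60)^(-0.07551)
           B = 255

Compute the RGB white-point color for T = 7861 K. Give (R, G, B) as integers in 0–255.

(223, 231, 255)

t = 7861/100 = 78.61; the t > 66 branch applies.
R = 329.7·(78.61 − 60)^(-0.1332) = 329.7·18.61^(-0.1332) = 329.7·0.67744 = 223.351.
G = 288.1·(78.61 − 60)^(-0.07551) = 288.1·18.61^(-0.07551) = 288.1·0.80190 = 231.028.
B = 255 by definition for t > 66.
Rounded: (223, 231, 255).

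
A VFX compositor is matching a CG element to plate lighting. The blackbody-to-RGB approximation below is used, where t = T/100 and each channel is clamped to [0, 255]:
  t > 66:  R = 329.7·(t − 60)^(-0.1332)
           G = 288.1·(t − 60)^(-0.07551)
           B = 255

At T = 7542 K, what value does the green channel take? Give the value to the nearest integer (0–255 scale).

t = 7542/100 = 75.42; the t > 66 branch applies.
G = 288.1·(75.42 − 60)^(-0.07551) = 288.1·15.42^(-0.07551) = 288.1·0.81337 = 234.332.
Rounded: 234.

234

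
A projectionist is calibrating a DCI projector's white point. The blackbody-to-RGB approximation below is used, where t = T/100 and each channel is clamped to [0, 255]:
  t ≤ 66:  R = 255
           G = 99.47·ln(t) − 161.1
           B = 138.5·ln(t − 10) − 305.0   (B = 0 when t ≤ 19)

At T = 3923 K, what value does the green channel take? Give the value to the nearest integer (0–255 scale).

204

t = 3923/100 = 39.23; the t ≤ 66 branch applies.
G = 99.47·ln 39.23 − 161.1 = 99.47·3.6694 − 161.1 = 203.899.
Rounded: 204.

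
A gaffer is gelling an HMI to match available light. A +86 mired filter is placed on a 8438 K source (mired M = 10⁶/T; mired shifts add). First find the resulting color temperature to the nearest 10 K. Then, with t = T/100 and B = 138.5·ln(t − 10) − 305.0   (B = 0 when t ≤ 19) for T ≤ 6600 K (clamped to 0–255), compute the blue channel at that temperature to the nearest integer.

202

M_in = 10⁶/8438 = 118.51; M_out = 118.51 + (+86) = 204.51.
T_out = 10⁶/204.51 = 4889.7 K → 4890 K; t = 48.9.
B = 138.5·ln(48.9 − 10) − 305.0 = 138.5·ln 38.9 − 305.0 = 138.5·3.6610 − 305.0 = 202.048.
Rounded: 202.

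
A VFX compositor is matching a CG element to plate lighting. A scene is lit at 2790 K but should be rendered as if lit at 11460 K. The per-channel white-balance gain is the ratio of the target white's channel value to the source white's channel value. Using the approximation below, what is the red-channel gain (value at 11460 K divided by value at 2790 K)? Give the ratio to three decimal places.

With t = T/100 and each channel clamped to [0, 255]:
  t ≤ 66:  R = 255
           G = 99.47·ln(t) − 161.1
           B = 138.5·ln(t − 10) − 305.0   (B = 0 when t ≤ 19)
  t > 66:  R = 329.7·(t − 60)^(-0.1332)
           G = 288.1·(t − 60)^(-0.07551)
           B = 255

0.759

At 2790 K (t = 27.9):
  R = 255 by definition for t ≤ 66.
At 11460 K (t = 114.6):
  R = 329.7·(114.6 − 60)^(-0.1332) = 329.7·54.6^(-0.1332) = 329.7·0.58696 = 193.520.
Gain = 193.520 / 255.000 = 0.7589 → 0.759.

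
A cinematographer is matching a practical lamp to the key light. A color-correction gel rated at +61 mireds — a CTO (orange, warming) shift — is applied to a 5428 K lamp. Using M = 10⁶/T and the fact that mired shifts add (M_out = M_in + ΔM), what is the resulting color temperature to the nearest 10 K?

4080 K

M_in = 10⁶/5428 = 184.23 mireds.
M_out = 184.23 + (+61) = 245.23 mireds.
T_out = 10⁶/245.23 = 4077.8 K → 4080 K.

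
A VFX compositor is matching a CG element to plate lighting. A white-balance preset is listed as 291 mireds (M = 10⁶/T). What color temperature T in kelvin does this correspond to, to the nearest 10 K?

T = 10⁶ / 291 = 3436.43 K → 3440 K.

3440 K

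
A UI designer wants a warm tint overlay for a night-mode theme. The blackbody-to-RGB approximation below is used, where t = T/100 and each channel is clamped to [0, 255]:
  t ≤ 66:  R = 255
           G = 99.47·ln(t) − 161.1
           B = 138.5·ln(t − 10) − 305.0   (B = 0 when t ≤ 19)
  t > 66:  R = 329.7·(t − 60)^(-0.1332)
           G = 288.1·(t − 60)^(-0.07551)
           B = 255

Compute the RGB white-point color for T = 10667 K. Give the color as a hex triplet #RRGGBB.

#C6D8FF

t = 10667/100 = 106.67; the t > 66 branch applies.
R = 329.7·(106.67 − 60)^(-0.1332) = 329.7·46.67^(-0.1332) = 329.7·0.59936 = 197.607.
G = 288.1·(106.67 − 60)^(-0.07551) = 288.1·46.67^(-0.07551) = 288.1·0.74812 = 215.533.
B = 255 by definition for t > 66.
Rounded: (198, 216, 255).
In hex: #C6D8FF.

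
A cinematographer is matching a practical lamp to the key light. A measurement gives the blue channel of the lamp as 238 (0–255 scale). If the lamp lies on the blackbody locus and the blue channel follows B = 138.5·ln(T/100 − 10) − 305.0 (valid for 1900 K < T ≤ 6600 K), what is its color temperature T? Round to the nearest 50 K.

6050 K

ln(t − 10) = (238 + 305.0) / 138.5 = 3.9206.
t − 10 = e^3.9206 = 50.430, so t = 60.430.
T = 100·t = 6043 K → 6050 K to the nearest 50 K.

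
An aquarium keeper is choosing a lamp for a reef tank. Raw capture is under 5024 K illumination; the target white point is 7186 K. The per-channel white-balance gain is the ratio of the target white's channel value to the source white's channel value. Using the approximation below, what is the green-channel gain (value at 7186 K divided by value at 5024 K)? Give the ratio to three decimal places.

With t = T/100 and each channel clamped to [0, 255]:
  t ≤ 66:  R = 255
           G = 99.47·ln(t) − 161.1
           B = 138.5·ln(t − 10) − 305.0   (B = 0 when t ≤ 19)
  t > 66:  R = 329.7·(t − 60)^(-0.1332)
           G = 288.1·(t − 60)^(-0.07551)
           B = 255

At 5024 K (t = 50.24):
  G = 99.47·ln 50.24 − 161.1 = 99.47·3.9168 − 161.1 = 228.505.
At 7186 K (t = 71.86):
  G = 288.1·(71.86 − 60)^(-0.07551) = 288.1·11.86^(-0.07551) = 288.1·0.82965 = 239.023.
Gain = 239.023 / 228.505 = 1.0460 → 1.046.

1.046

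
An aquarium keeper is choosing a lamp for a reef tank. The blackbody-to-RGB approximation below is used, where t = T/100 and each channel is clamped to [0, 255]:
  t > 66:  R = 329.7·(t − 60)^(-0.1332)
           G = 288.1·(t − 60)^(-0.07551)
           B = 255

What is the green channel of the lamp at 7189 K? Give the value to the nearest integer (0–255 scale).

239

t = 7189/100 = 71.89; the t > 66 branch applies.
G = 288.1·(71.89 − 60)^(-0.07551) = 288.1·11.89^(-0.07551) = 288.1·0.82949 = 238.977.
Rounded: 239.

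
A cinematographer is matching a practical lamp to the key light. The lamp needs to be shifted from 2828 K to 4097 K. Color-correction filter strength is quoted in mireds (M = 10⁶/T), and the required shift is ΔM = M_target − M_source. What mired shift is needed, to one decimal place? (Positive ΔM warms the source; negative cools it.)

-109.5 mireds

M_source = 10⁶/2828 = 353.607; M_target = 10⁶/4097 = 244.081.
ΔM = 244.081 − 353.607 = -109.526 → -109.5 mireds, a cooling shift.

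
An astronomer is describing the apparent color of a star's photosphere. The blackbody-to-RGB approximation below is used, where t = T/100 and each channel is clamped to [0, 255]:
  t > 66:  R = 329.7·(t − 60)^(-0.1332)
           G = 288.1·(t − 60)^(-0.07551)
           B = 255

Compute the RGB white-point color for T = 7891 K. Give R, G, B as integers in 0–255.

R=223, G=231, B=255

t = 7891/100 = 78.91; the t > 66 branch applies.
R = 329.7·(78.91 − 60)^(-0.1332) = 329.7·18.91^(-0.1332) = 329.7·0.67600 = 222.876.
G = 288.1·(78.91 − 60)^(-0.07551) = 288.1·18.91^(-0.07551) = 288.1·0.80093 = 230.749.
B = 255 by definition for t > 66.
Rounded: (223, 231, 255).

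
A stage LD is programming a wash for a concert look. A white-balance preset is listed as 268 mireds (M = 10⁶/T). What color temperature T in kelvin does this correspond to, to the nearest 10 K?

T = 10⁶ / 268 = 3731.34 K → 3730 K.

3730 K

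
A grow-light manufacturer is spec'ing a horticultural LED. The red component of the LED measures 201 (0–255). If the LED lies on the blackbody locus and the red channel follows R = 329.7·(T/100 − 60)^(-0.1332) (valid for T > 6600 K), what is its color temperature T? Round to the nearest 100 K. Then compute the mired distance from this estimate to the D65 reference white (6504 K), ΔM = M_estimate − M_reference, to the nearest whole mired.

(t − 60)^(-0.1332) = 201/329.7 = 0.60965.
t − 60 = 0.60965^(1/-0.1332) = 0.60965^(-7.508) = 41.071, so t = 101.071.
T = 100·t = 10107 K → 10100 K to the nearest 100 K.
M_estimate = 10⁶/10100 = 99.01; M_reference = 10⁶/6504 = 153.75.
ΔM = 99.01 − 153.75 = -54.74 → -55 mireds.

-55 mireds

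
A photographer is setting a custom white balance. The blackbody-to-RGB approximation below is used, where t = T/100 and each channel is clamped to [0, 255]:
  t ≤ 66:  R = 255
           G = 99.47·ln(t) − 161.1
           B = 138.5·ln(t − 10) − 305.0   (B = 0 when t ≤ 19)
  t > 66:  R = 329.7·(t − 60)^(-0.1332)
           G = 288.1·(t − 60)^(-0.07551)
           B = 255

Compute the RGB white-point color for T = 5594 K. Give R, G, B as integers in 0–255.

t = 5594/100 = 55.94; the t ≤ 66 branch applies.
R = 255 by definition for t ≤ 66.
G = 99.47·ln 55.94 − 161.1 = 99.47·4.0243 − 161.1 = 239.195.
B = 138.5·ln(55.94 − 10) − 305.0 = 138.5·ln 45.94 − 305.0 = 138.5·3.8273 − 305.0 = 225.086.
Rounded: (255, 239, 225).

R=255, G=239, B=225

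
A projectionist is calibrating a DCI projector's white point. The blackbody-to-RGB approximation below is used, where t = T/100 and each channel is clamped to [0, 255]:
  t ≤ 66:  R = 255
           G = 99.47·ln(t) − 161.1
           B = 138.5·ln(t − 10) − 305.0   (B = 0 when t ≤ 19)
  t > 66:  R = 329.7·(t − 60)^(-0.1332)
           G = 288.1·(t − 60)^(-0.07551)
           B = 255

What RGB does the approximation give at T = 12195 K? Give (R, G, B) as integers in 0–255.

t = 12195/100 = 121.95; the t > 66 branch applies.
R = 329.7·(121.95 − 60)^(-0.1332) = 329.7·61.95^(-0.1332) = 329.7·0.57717 = 190.291.
G = 288.1·(121.95 − 60)^(-0.07551) = 288.1·61.95^(-0.07551) = 288.1·0.73229 = 210.973.
B = 255 by definition for t > 66.
Rounded: (190, 211, 255).

(190, 211, 255)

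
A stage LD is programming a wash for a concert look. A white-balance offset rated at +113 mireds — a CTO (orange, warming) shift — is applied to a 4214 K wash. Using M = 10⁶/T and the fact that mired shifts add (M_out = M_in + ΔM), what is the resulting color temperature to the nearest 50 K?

M_in = 10⁶/4214 = 237.30 mireds.
M_out = 237.30 + (+113) = 350.30 mireds.
T_out = 10⁶/350.30 = 2854.7 K → 2850 K.

2850 K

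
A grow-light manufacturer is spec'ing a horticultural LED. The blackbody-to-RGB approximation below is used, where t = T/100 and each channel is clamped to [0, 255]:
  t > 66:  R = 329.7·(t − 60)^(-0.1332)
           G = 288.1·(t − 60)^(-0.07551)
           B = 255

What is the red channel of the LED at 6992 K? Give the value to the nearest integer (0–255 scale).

t = 6992/100 = 69.92; the t > 66 branch applies.
R = 329.7·(69.92 − 60)^(-0.1332) = 329.7·9.92^(-0.1332) = 329.7·0.73666 = 242.875.
Rounded: 243.

243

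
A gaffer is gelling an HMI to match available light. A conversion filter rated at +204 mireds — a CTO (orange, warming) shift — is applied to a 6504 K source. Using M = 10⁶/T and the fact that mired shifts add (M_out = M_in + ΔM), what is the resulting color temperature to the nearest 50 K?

M_in = 10⁶/6504 = 153.75 mireds.
M_out = 153.75 + (+204) = 357.75 mireds.
T_out = 10⁶/357.75 = 2795.2 K → 2800 K.

2800 K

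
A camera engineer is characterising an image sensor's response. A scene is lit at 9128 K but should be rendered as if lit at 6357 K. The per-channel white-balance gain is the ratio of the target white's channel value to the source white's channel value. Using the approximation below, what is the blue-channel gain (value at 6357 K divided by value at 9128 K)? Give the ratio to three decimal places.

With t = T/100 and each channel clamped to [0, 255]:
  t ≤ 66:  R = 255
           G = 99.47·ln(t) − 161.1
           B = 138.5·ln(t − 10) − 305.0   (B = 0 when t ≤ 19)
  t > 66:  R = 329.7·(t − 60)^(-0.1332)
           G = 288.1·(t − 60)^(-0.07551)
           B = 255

0.966

At 9128 K (t = 91.28):
  B = 255 by definition for t > 66.
At 6357 K (t = 63.57):
  B = 138.5·ln(63.57 − 10) − 305.0 = 138.5·ln 53.57 − 305.0 = 138.5·3.9810 − 305.0 = 246.367.
Gain = 246.367 / 255.000 = 0.9661 → 0.966.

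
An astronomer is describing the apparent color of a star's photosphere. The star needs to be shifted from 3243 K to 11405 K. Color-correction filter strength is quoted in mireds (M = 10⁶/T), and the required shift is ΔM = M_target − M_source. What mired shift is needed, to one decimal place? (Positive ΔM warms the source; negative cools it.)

M_source = 10⁶/3243 = 308.356; M_target = 10⁶/11405 = 87.681.
ΔM = 87.681 − 308.356 = -220.676 → -220.7 mireds, a cooling shift.

-220.7 mireds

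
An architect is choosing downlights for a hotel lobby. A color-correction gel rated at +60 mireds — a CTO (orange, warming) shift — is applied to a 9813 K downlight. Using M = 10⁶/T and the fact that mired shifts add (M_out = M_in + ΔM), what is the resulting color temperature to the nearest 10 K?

6180 K

M_in = 10⁶/9813 = 101.91 mireds.
M_out = 101.91 + (+60) = 161.91 mireds.
T_out = 10⁶/161.91 = 6176.4 K → 6180 K.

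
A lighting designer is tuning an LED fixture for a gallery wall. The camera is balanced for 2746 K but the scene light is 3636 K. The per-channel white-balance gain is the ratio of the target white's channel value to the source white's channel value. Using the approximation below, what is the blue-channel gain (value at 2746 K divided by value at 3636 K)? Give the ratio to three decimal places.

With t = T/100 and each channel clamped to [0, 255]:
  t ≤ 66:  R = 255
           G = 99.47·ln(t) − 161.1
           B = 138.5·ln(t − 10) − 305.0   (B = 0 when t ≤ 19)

At 3636 K (t = 36.36):
  B = 138.5·ln(36.36 − 10) − 305.0 = 138.5·ln 26.36 − 305.0 = 138.5·3.2718 − 305.0 = 148.151.
At 2746 K (t = 27.46):
  B = 138.5·ln(27.46 − 10) − 305.0 = 138.5·ln 17.46 − 305.0 = 138.5·2.8599 − 305.0 = 91.098.
Gain = 91.098 / 148.151 = 0.6149 → 0.615.

0.615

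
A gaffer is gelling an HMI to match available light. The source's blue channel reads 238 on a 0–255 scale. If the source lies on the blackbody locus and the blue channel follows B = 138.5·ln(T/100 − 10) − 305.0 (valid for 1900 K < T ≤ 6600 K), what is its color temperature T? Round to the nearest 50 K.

6050 K

ln(t − 10) = (238 + 305.0) / 138.5 = 3.9206.
t − 10 = e^3.9206 = 50.430, so t = 60.430.
T = 100·t = 6043 K → 6050 K to the nearest 50 K.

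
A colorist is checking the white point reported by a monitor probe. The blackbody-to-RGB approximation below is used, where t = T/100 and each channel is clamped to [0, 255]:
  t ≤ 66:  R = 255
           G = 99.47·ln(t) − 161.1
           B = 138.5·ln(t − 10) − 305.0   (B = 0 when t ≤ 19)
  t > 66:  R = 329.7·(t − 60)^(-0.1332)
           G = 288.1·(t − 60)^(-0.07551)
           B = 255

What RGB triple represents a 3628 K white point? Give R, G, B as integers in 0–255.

t = 3628/100 = 36.28; the t ≤ 66 branch applies.
R = 255 by definition for t ≤ 66.
G = 99.47·ln 36.28 − 161.1 = 99.47·3.5913 − 161.1 = 196.123.
B = 138.5·ln(36.28 − 10) − 305.0 = 138.5·ln 26.28 − 305.0 = 138.5·3.2688 − 305.0 = 147.730.
Rounded: (255, 196, 148).

R=255, G=196, B=148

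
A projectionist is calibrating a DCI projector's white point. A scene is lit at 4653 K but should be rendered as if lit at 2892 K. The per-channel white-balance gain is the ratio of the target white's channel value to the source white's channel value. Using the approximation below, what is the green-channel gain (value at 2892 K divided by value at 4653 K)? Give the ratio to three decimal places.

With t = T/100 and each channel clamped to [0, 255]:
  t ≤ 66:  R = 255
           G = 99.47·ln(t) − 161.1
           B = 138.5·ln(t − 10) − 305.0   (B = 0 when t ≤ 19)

0.786

At 4653 K (t = 46.53):
  G = 99.47·ln 46.53 − 161.1 = 99.47·3.8401 − 161.1 = 220.874.
At 2892 K (t = 28.92):
  G = 99.47·ln 28.92 − 161.1 = 99.47·3.3645 − 161.1 = 173.570.
Gain = 173.570 / 220.874 = 0.7858 → 0.786.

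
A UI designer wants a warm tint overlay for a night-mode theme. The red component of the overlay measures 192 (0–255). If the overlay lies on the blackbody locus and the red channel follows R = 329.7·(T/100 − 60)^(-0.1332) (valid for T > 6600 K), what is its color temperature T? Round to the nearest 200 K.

11800 K

(t − 60)^(-0.1332) = 192/329.7 = 0.58235.
t − 60 = 0.58235^(1/-0.1332) = 0.58235^(-7.508) = 57.929, so t = 117.929.
T = 100·t = 11793 K → 11800 K to the nearest 200 K.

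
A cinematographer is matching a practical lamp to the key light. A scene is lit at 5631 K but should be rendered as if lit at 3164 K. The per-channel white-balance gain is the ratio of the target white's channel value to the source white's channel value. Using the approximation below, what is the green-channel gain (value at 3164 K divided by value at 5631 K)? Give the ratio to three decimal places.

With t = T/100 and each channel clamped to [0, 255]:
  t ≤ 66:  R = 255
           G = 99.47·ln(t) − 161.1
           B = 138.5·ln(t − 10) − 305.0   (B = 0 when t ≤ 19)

At 5631 K (t = 56.31):
  G = 99.47·ln 56.31 − 161.1 = 99.47·4.0309 − 161.1 = 239.851.
At 3164 K (t = 31.64):
  G = 99.47·ln 31.64 − 161.1 = 99.47·3.4544 − 161.1 = 182.511.
Gain = 182.511 / 239.851 = 0.7609 → 0.761.

0.761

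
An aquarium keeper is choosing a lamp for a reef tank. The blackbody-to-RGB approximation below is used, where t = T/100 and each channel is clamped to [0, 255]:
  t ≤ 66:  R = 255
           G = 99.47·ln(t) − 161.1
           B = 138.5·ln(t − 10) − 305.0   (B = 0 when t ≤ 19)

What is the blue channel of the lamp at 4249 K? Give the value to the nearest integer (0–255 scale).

t = 4249/100 = 42.49; the t ≤ 66 branch applies.
B = 138.5·ln(42.49 − 10) − 305.0 = 138.5·ln 32.49 − 305.0 = 138.5·3.4809 − 305.0 = 177.109.
Rounded: 177.

177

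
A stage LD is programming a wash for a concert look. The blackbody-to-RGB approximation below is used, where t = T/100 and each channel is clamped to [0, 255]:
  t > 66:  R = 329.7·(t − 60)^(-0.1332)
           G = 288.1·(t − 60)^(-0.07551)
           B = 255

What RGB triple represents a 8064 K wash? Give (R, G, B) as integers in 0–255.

(220, 229, 255)

t = 8064/100 = 80.64; the t > 66 branch applies.
R = 329.7·(80.64 − 60)^(-0.1332) = 329.7·20.64^(-0.1332) = 329.7·0.66816 = 220.292.
G = 288.1·(80.64 − 60)^(-0.07551) = 288.1·20.64^(-0.07551) = 288.1·0.79566 = 229.229.
B = 255 by definition for t > 66.
Rounded: (220, 229, 255).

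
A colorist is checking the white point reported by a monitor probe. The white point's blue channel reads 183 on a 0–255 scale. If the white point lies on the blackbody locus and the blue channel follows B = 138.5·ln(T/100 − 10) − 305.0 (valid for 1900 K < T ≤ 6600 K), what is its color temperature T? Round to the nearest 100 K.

ln(t − 10) = (183 + 305.0) / 138.5 = 3.5235.
t − 10 = e^3.5235 = 33.902, so t = 43.902.
T = 100·t = 4390 K → 4400 K to the nearest 100 K.

4400 K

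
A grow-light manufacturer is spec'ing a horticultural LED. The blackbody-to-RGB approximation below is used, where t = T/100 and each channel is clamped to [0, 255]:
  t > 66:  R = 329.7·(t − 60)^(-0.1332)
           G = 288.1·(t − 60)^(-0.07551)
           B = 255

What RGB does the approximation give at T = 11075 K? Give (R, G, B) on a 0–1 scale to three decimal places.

t = 11075/100 = 110.75; the t > 66 branch applies.
R = 329.7·(110.75 − 60)^(-0.1332) = 329.7·50.75^(-0.1332) = 329.7·0.59270 = 195.414.
G = 288.1·(110.75 − 60)^(-0.07551) = 288.1·50.75^(-0.07551) = 288.1·0.74340 = 214.174.
B = 255 by definition for t > 66.
Dividing each by 255: (0.7663, 0.8399, 1.0000) → (0.766, 0.840, 1.000).

(0.766, 0.840, 1.000)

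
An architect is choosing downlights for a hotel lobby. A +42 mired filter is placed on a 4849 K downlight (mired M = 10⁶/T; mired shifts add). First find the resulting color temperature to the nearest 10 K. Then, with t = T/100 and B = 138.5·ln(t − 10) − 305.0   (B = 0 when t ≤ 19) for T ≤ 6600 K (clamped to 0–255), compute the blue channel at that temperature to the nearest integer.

M_in = 10⁶/4849 = 206.23; M_out = 206.23 + (+42) = 248.23.
T_out = 10⁶/248.23 = 4028.6 K → 4030 K; t = 40.3.
B = 138.5·ln(40.3 − 10) − 305.0 = 138.5·ln 30.3 − 305.0 = 138.5·3.4111 − 305.0 = 167.444.
Rounded: 167.

167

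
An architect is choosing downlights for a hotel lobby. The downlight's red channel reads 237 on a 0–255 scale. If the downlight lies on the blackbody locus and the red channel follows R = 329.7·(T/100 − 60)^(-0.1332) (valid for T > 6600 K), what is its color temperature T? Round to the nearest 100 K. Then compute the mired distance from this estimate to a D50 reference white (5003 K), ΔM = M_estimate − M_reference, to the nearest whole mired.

(t − 60)^(-0.1332) = 237/329.7 = 0.71884.
t − 60 = 0.71884^(1/-0.1332) = 0.71884^(-7.508) = 11.922, so t = 71.922.
T = 100·t = 7192 K → 7200 K to the nearest 100 K.
M_estimate = 10⁶/7200 = 138.89; M_reference = 10⁶/5003 = 199.88.
ΔM = 138.89 − 199.88 = -60.99 → -61 mireds.

-61 mireds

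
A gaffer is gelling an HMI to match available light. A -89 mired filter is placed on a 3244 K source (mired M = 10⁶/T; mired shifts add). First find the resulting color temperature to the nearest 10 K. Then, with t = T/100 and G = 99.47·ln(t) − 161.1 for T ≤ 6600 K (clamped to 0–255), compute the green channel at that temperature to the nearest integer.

219

M_in = 10⁶/3244 = 308.26; M_out = 308.26 + (-89) = 219.26.
T_out = 10⁶/219.26 = 4560.8 K → 4560 K; t = 45.6.
G = 99.47·ln 45.6 − 161.1 = 99.47·3.8199 − 161.1 = 218.866.
Rounded: 219.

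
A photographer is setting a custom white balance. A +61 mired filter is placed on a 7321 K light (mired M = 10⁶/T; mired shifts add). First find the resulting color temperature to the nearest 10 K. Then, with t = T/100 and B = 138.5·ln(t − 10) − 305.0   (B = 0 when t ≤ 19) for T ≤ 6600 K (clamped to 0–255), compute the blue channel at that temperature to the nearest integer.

M_in = 10⁶/7321 = 136.59; M_out = 136.59 + (+61) = 197.59.
T_out = 10⁶/197.59 = 5060.9 K → 5060 K; t = 50.6.
B = 138.5·ln(50.6 − 10) − 305.0 = 138.5·ln 40.6 − 305.0 = 138.5·3.7038 − 305.0 = 207.972.
Rounded: 208.

208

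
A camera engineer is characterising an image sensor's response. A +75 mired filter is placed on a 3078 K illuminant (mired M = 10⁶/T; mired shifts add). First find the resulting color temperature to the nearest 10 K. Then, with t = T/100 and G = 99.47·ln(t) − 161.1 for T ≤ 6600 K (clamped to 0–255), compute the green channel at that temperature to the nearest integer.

M_in = 10⁶/3078 = 324.89; M_out = 324.89 + (+75) = 399.89.
T_out = 10⁶/399.89 = 2500.7 K → 2500 K; t = 25.
G = 99.47·ln 25 − 161.1 = 99.47·3.2189 − 161.1 = 159.082.
Rounded: 159.

159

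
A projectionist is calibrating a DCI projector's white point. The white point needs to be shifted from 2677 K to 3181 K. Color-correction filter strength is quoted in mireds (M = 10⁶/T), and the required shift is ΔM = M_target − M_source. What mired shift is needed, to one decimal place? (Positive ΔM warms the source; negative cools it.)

-59.2 mireds

M_source = 10⁶/2677 = 373.552; M_target = 10⁶/3181 = 314.367.
ΔM = 314.367 − 373.552 = -59.186 → -59.2 mireds, a cooling shift.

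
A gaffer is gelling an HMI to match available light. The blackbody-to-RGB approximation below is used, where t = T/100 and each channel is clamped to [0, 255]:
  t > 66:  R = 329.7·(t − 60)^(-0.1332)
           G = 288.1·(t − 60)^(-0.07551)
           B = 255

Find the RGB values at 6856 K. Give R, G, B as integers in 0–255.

R=248, G=245, B=255

t = 6856/100 = 68.56; the t > 66 branch applies.
R = 329.7·(68.56 − 60)^(-0.1332) = 329.7·8.56^(-0.1332) = 329.7·0.75127 = 247.693.
G = 288.1·(68.56 − 60)^(-0.07551) = 288.1·8.56^(-0.07551) = 288.1·0.85033 = 244.981.
B = 255 by definition for t > 66.
Rounded: (248, 245, 255).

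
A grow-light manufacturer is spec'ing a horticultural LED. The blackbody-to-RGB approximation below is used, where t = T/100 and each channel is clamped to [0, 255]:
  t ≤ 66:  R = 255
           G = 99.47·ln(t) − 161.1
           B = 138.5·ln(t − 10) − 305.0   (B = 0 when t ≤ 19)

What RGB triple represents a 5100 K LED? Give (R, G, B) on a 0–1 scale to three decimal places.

(1.000, 0.902, 0.821)

t = 5100/100 = 51; the t ≤ 66 branch applies.
R = 255 by definition for t ≤ 66.
G = 99.47·ln 51 − 161.1 = 99.47·3.9318 − 161.1 = 229.999.
B = 138.5·ln(51 − 10) − 305.0 = 138.5·ln 41 − 305.0 = 138.5·3.7136 − 305.0 = 209.330.
Dividing each by 255: (1.0000, 0.9020, 0.8209) → (1.000, 0.902, 0.821).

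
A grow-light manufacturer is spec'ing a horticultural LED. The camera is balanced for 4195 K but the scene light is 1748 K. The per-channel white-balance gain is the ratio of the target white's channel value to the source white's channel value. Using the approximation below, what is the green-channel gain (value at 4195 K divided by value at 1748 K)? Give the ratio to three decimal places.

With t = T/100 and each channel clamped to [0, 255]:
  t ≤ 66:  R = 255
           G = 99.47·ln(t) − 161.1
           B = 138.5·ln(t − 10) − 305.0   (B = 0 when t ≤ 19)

1.705

At 1748 K (t = 17.48):
  G = 99.47·ln 17.48 − 161.1 = 99.47·2.8611 − 161.1 = 123.489.
At 4195 K (t = 41.95):
  G = 99.47·ln 41.95 − 161.1 = 99.47·3.7365 − 161.1 = 210.568.
Gain = 210.568 / 123.489 = 1.7051 → 1.705.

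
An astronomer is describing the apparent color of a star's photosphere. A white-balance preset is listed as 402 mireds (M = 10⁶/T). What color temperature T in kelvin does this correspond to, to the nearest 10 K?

T = 10⁶ / 402 = 2487.56 K → 2490 K.

2490 K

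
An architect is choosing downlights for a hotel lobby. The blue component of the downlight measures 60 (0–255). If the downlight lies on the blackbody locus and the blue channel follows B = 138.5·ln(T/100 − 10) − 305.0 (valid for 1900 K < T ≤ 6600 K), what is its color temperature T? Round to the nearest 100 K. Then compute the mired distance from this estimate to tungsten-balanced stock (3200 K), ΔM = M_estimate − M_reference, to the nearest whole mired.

+104 mireds

ln(t − 10) = (60 + 305.0) / 138.5 = 2.6354.
t − 10 = e^2.6354 = 13.949, so t = 23.949.
T = 100·t = 2395 K → 2400 K to the nearest 100 K.
M_estimate = 10⁶/2400 = 416.67; M_reference = 10⁶/3200 = 312.50.
ΔM = 416.67 − 312.50 = 104.17 → +104 mireds.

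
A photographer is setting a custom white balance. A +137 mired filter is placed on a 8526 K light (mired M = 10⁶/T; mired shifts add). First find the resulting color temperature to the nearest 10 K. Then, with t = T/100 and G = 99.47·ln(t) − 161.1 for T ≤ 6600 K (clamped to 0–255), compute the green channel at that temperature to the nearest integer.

204

M_in = 10⁶/8526 = 117.29; M_out = 117.29 + (+137) = 254.29.
T_out = 10⁶/254.29 = 3932.5 K → 3930 K; t = 39.3.
G = 99.47·ln 39.3 − 161.1 = 99.47·3.6712 − 161.1 = 204.077.
Rounded: 204.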